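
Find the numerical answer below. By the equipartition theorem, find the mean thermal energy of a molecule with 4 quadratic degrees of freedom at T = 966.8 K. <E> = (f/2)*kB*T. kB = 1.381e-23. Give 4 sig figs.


Step 1: f/2 = 4/2 = 2
Step 2: kB*T = 1.381e-23 * 966.8 = 1.335e-20
Step 3: <E> = 2 * 1.335e-20 = 2.67e-20 J

2.67e-20


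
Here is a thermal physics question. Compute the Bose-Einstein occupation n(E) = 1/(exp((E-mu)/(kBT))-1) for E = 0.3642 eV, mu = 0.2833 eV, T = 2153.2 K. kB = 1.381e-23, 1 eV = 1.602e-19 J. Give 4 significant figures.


Step 1: (E - mu) = 0.0809 eV
Step 2: x = (E-mu)*eV/(kB*T) = 0.0809*1.602e-19/(1.381e-23*2153.2) = 0.4358
Step 3: exp(x) = 1.546
Step 4: n = 1/(exp(x)-1) = 1.831

1.831


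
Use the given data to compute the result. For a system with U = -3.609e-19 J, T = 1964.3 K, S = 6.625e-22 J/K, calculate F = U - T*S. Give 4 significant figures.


Step 1: T*S = 1964.3 * 6.625e-22 = 1.301e-18 J
Step 2: F = U - T*S = -3.609e-19 - 1.301e-18
Step 3: F = -1.662e-18 J

-1.662e-18


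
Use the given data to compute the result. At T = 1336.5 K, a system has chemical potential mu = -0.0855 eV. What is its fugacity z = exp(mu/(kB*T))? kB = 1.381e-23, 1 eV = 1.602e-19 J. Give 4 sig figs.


Step 1: Convert mu to Joules: -0.0855*1.602e-19 = -1.37e-20 J
Step 2: kB*T = 1.381e-23*1336.5 = 1.846e-20 J
Step 3: mu/(kB*T) = -0.7421
Step 4: z = exp(-0.7421) = 0.4761

0.4761


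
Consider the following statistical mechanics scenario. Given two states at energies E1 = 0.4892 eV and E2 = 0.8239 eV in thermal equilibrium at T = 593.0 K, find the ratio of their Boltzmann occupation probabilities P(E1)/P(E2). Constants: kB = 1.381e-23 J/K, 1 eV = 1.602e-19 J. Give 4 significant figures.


Step 1: Compute energy difference dE = E1 - E2 = 0.4892 - 0.8239 = -0.3347 eV
Step 2: Convert to Joules: dE_J = -0.3347 * 1.602e-19 = -5.362e-20 J
Step 3: Compute exponent = -dE_J / (kB * T) = -(-5.362e-20) / (1.381e-23 * 593.0) = 6.547
Step 4: P(E1)/P(E2) = exp(6.547) = 697.4

697.4


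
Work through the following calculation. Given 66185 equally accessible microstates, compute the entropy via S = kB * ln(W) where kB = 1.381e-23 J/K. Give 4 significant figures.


Step 1: ln(W) = ln(66185) = 11.1
Step 2: S = kB * ln(W) = 1.381e-23 * 11.1
Step 3: S = 1.533e-22 J/K

1.533e-22


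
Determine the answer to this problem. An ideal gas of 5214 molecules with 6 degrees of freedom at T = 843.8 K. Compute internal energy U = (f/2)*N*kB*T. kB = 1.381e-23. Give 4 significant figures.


Step 1: f/2 = 6/2 = 3.0
Step 2: N*kB*T = 5214*1.381e-23*843.8 = 6.076e-17
Step 3: U = 3.0 * 6.076e-17 = 1.823e-16 J

1.823e-16


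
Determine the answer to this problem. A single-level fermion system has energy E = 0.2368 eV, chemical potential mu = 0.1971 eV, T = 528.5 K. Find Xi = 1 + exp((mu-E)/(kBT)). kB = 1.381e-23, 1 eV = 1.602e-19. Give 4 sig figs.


Step 1: (mu - E) = 0.1971 - 0.2368 = -0.0397 eV
Step 2: x = (mu-E)*eV/(kB*T) = -0.0397*1.602e-19/(1.381e-23*528.5) = -0.8714
Step 3: exp(x) = 0.4184
Step 4: Xi = 1 + 0.4184 = 1.418

1.418


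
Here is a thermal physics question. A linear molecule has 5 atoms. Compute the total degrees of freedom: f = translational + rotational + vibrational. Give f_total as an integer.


Step 1: Translational DOF = 3
Step 2: Rotational DOF (linear) = 2
Step 3: Vibrational DOF = 3*5 - 5 = 10
Step 4: Total = 3 + 2 + 10 = 15

15


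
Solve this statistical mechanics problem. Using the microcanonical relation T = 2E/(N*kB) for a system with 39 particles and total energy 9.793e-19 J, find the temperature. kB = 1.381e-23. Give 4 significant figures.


Step 1: Numerator = 2*E = 2*9.793e-19 = 1.959e-18 J
Step 2: Denominator = N*kB = 39*1.381e-23 = 5.386e-22
Step 3: T = 1.959e-18 / 5.386e-22 = 3637 K

3637


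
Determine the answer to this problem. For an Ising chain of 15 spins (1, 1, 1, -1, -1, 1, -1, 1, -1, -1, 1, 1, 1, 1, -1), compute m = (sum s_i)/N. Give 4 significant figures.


Step 1: Count up spins (+1): 9, down spins (-1): 6
Step 2: Total magnetization M = 9 - 6 = 3
Step 3: m = M/N = 3/15 = 0.2

0.2


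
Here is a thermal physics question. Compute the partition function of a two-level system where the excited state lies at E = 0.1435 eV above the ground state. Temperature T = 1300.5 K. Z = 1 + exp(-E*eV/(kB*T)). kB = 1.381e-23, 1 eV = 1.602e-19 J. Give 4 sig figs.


Step 1: Compute beta*E = E*eV/(kB*T) = 0.1435*1.602e-19/(1.381e-23*1300.5) = 1.28
Step 2: exp(-beta*E) = exp(-1.28) = 0.278
Step 3: Z = 1 + 0.278 = 1.278

1.278


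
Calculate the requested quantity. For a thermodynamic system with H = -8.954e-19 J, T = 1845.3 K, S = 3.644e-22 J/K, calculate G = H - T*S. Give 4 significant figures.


Step 1: T*S = 1845.3 * 3.644e-22 = 6.724e-19 J
Step 2: G = H - T*S = -8.954e-19 - 6.724e-19
Step 3: G = -1.568e-18 J

-1.568e-18


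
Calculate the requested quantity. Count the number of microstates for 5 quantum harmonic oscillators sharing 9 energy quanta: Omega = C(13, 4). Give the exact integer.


Step 1: Use binomial coefficient C(13, 4)
Step 2: Numerator = 13! / 9!
Step 3: Denominator = 4!
Step 4: Omega = 715

715


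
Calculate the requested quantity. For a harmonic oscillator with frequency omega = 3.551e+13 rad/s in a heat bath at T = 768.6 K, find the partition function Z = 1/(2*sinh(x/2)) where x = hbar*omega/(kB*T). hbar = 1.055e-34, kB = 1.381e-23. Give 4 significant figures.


Step 1: Compute x = hbar*omega/(kB*T) = 1.055e-34*3.551e+13/(1.381e-23*768.6) = 0.3529
Step 2: x/2 = 0.1765
Step 3: sinh(x/2) = 0.1774
Step 4: Z = 1/(2*0.1774) = 2.819

2.819


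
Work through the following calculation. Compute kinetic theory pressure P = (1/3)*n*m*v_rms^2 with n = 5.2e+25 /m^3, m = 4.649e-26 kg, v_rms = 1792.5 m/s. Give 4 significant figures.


Step 1: v_rms^2 = 1792.5^2 = 3.213e+06
Step 2: n*m = 5.2e+25*4.649e-26 = 2.417
Step 3: P = (1/3)*2.417*3.213e+06 = 2.589e+06 Pa

2.589e+06


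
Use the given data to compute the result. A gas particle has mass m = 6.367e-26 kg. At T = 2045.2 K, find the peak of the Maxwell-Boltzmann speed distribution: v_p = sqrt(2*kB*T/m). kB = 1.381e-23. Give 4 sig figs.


Step 1: Numerator = 2*kB*T = 2*1.381e-23*2045.2 = 5.649e-20
Step 2: Ratio = 5.649e-20 / 6.367e-26 = 8.872e+05
Step 3: v_p = sqrt(8.872e+05) = 941.9 m/s

941.9


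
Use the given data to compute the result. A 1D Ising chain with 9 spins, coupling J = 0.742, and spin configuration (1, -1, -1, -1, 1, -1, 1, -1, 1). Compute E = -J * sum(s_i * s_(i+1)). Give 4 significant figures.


Step 1: Nearest-neighbor products: -1, 1, 1, -1, -1, -1, -1, -1
Step 2: Sum of products = -4
Step 3: E = -0.742 * -4 = 2.968

2.968


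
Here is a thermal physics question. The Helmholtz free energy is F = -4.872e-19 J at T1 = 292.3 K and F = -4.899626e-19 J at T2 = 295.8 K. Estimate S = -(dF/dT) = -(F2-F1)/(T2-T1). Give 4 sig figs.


Step 1: dF = F2 - F1 = -4.899626e-19 - (-4.872e-19) = -2.7626e-21 J
Step 2: dT = T2 - T1 = 295.8 - 292.3 = 3.5 K
Step 3: S = -dF/dT = -(-2.7626e-21)/3.5 = 7.893e-22 J/K

7.893e-22


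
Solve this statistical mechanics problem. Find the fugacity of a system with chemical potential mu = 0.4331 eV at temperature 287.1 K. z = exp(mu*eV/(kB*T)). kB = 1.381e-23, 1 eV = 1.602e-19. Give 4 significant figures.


Step 1: Convert mu to Joules: 0.4331*1.602e-19 = 6.938e-20 J
Step 2: kB*T = 1.381e-23*287.1 = 3.965e-21 J
Step 3: mu/(kB*T) = 17.5
Step 4: z = exp(17.5) = 3.98e+07

3.98e+07


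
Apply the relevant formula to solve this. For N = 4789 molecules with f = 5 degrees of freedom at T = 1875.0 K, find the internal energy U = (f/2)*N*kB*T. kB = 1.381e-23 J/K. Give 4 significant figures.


Step 1: f/2 = 5/2 = 2.5
Step 2: N*kB*T = 4789*1.381e-23*1875.0 = 1.24e-16
Step 3: U = 2.5 * 1.24e-16 = 3.1e-16 J

3.1e-16


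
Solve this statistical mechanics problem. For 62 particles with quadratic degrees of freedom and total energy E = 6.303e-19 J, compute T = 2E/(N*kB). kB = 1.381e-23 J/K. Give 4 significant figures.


Step 1: Numerator = 2*E = 2*6.303e-19 = 1.261e-18 J
Step 2: Denominator = N*kB = 62*1.381e-23 = 8.562e-22
Step 3: T = 1.261e-18 / 8.562e-22 = 1472 K

1472


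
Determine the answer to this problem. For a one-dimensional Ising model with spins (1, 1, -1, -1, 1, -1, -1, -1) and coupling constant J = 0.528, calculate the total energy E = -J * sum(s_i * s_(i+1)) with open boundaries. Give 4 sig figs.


Step 1: Nearest-neighbor products: 1, -1, 1, -1, -1, 1, 1
Step 2: Sum of products = 1
Step 3: E = -0.528 * 1 = -0.528

-0.528


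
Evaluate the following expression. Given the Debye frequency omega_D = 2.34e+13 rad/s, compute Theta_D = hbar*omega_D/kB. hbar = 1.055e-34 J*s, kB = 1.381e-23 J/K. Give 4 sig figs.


Step 1: hbar*omega_D = 1.055e-34 * 2.34e+13 = 2.469e-21 J
Step 2: Theta_D = 2.469e-21 / 1.381e-23
Step 3: Theta_D = 178.8 K

178.8


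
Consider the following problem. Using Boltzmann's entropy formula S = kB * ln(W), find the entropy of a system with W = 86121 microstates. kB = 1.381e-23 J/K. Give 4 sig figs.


Step 1: ln(W) = ln(86121) = 11.36
Step 2: S = kB * ln(W) = 1.381e-23 * 11.36
Step 3: S = 1.569e-22 J/K

1.569e-22


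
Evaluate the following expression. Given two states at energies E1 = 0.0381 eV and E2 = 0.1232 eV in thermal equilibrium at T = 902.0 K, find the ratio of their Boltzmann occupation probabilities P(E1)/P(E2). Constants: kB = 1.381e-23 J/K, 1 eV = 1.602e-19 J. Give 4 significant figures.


Step 1: Compute energy difference dE = E1 - E2 = 0.0381 - 0.1232 = -0.0851 eV
Step 2: Convert to Joules: dE_J = -0.0851 * 1.602e-19 = -1.363e-20 J
Step 3: Compute exponent = -dE_J / (kB * T) = -(-1.363e-20) / (1.381e-23 * 902.0) = 1.094
Step 4: P(E1)/P(E2) = exp(1.094) = 2.988

2.988


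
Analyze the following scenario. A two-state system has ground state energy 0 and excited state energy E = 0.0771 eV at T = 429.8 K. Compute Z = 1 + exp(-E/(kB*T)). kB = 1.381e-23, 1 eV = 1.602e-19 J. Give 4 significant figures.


Step 1: Compute beta*E = E*eV/(kB*T) = 0.0771*1.602e-19/(1.381e-23*429.8) = 2.081
Step 2: exp(-beta*E) = exp(-2.081) = 0.1248
Step 3: Z = 1 + 0.1248 = 1.125

1.125


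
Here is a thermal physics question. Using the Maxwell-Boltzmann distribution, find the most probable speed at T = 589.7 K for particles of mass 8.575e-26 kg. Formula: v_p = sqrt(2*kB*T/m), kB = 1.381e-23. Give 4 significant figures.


Step 1: Numerator = 2*kB*T = 2*1.381e-23*589.7 = 1.629e-20
Step 2: Ratio = 1.629e-20 / 8.575e-26 = 1.899e+05
Step 3: v_p = sqrt(1.899e+05) = 435.8 m/s

435.8


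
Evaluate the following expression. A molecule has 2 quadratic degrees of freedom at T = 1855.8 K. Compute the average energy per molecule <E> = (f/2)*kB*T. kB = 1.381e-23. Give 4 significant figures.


Step 1: f/2 = 2/2 = 1
Step 2: kB*T = 1.381e-23 * 1855.8 = 2.563e-20
Step 3: <E> = 1 * 2.563e-20 = 2.563e-20 J

2.563e-20


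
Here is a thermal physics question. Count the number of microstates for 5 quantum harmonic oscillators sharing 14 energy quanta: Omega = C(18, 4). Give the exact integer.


Step 1: Use binomial coefficient C(18, 4)
Step 2: Numerator = 18! / 14!
Step 3: Denominator = 4!
Step 4: Omega = 3060

3060


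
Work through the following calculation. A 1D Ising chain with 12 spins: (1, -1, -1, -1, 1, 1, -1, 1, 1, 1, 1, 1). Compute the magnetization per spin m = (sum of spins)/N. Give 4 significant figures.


Step 1: Count up spins (+1): 8, down spins (-1): 4
Step 2: Total magnetization M = 8 - 4 = 4
Step 3: m = M/N = 4/12 = 0.3333

0.3333


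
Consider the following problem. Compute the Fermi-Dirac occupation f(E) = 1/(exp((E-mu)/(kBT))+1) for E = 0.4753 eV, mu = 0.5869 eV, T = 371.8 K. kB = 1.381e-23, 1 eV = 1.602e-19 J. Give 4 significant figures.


Step 1: (E - mu) = 0.4753 - 0.5869 = -0.1116 eV
Step 2: Convert: (E-mu)*eV = -1.788e-20 J
Step 3: x = (E-mu)*eV/(kB*T) = -3.482
Step 4: f = 1/(exp(-3.482)+1) = 0.9702

0.9702


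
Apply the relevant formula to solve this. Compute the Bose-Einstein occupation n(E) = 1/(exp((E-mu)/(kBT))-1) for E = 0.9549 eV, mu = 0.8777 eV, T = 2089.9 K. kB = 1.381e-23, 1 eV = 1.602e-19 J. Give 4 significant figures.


Step 1: (E - mu) = 0.0772 eV
Step 2: x = (E-mu)*eV/(kB*T) = 0.0772*1.602e-19/(1.381e-23*2089.9) = 0.4285
Step 3: exp(x) = 1.535
Step 4: n = 1/(exp(x)-1) = 1.869

1.869


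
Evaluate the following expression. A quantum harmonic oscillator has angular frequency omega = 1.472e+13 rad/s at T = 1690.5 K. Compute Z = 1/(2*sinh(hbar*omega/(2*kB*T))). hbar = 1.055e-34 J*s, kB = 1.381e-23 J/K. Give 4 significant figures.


Step 1: Compute x = hbar*omega/(kB*T) = 1.055e-34*1.472e+13/(1.381e-23*1690.5) = 0.06652
Step 2: x/2 = 0.03326
Step 3: sinh(x/2) = 0.03327
Step 4: Z = 1/(2*0.03327) = 15.03

15.03


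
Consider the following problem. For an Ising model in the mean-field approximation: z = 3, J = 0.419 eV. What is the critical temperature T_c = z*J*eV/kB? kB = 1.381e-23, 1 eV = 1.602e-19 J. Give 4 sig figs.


Step 1: z*J = 3*0.419 = 1.257 eV
Step 2: Convert to Joules: 1.257*1.602e-19 = 2.014e-19 J
Step 3: T_c = 2.014e-19 / 1.381e-23 = 1.458e+04 K

1.458e+04


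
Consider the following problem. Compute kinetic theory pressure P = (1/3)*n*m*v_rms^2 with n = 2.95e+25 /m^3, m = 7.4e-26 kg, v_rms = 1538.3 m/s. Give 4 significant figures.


Step 1: v_rms^2 = 1538.3^2 = 2.366e+06
Step 2: n*m = 2.95e+25*7.4e-26 = 2.183
Step 3: P = (1/3)*2.183*2.366e+06 = 1.722e+06 Pa

1.722e+06


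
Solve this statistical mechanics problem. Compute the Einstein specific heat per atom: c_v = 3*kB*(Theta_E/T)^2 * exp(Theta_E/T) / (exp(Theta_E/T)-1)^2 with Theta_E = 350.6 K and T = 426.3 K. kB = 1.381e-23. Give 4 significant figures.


Step 1: x = Theta_E/T = 350.6/426.3 = 0.8224
Step 2: x^2 = 0.6764
Step 3: exp(x) = 2.276
Step 4: c_v = 3*1.381e-23*0.6764*2.276/(2.276-1)^2 = 3.917e-23

3.917e-23


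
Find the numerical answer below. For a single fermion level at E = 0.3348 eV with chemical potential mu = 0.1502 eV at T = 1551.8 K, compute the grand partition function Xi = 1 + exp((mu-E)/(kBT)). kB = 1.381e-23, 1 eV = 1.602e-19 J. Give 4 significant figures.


Step 1: (mu - E) = 0.1502 - 0.3348 = -0.1846 eV
Step 2: x = (mu-E)*eV/(kB*T) = -0.1846*1.602e-19/(1.381e-23*1551.8) = -1.38
Step 3: exp(x) = 0.2516
Step 4: Xi = 1 + 0.2516 = 1.252

1.252


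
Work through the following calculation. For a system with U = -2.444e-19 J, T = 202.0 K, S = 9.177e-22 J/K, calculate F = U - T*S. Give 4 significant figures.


Step 1: T*S = 202.0 * 9.177e-22 = 1.854e-19 J
Step 2: F = U - T*S = -2.444e-19 - 1.854e-19
Step 3: F = -4.298e-19 J

-4.298e-19


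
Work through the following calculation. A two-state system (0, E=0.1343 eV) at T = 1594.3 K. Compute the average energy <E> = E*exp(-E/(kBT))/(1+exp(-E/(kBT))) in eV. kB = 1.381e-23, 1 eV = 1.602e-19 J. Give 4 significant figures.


Step 1: beta*E = 0.1343*1.602e-19/(1.381e-23*1594.3) = 0.9772
Step 2: exp(-beta*E) = 0.3764
Step 3: <E> = 0.1343*0.3764/(1+0.3764) = 0.03672 eV

0.03672


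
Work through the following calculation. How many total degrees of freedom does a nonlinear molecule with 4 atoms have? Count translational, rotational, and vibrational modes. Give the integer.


Step 1: Translational DOF = 3
Step 2: Rotational DOF (nonlinear) = 3
Step 3: Vibrational DOF = 3*4 - 6 = 6
Step 4: Total = 3 + 3 + 6 = 12

12


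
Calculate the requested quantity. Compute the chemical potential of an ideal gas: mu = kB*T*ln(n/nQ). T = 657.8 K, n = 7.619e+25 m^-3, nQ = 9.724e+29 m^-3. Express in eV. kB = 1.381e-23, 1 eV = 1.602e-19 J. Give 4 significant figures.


Step 1: n/nQ = 7.619e+25/9.724e+29 = 7.835e-05
Step 2: ln(n/nQ) = -9.454
Step 3: mu = kB*T*ln(n/nQ) = 9.084e-21*-9.454 = -8.588e-20 J
Step 4: Convert to eV: -8.588e-20/1.602e-19 = -0.5361 eV

-0.5361


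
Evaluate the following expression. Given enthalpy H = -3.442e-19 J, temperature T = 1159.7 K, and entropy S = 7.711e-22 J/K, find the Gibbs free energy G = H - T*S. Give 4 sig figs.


Step 1: T*S = 1159.7 * 7.711e-22 = 8.942e-19 J
Step 2: G = H - T*S = -3.442e-19 - 8.942e-19
Step 3: G = -1.238e-18 J

-1.238e-18


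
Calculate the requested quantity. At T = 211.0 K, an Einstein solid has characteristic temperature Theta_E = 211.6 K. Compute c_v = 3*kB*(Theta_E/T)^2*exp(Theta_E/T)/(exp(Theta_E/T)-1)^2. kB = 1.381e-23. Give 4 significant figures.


Step 1: x = Theta_E/T = 211.6/211.0 = 1.003
Step 2: x^2 = 1.006
Step 3: exp(x) = 2.726
Step 4: c_v = 3*1.381e-23*1.006*2.726/(2.726-1)^2 = 3.813e-23

3.813e-23


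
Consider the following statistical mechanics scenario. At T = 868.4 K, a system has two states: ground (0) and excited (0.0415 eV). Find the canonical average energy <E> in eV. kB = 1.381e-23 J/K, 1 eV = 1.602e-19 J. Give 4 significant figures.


Step 1: beta*E = 0.0415*1.602e-19/(1.381e-23*868.4) = 0.5544
Step 2: exp(-beta*E) = 0.5744
Step 3: <E> = 0.0415*0.5744/(1+0.5744) = 0.01514 eV

0.01514


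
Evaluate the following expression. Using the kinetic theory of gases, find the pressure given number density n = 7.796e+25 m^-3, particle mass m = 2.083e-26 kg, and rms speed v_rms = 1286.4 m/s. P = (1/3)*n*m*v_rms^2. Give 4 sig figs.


Step 1: v_rms^2 = 1286.4^2 = 1.655e+06
Step 2: n*m = 7.796e+25*2.083e-26 = 1.624
Step 3: P = (1/3)*1.624*1.655e+06 = 8.958e+05 Pa

8.958e+05


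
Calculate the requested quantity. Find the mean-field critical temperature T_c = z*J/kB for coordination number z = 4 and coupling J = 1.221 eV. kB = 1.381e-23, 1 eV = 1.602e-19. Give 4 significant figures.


Step 1: z*J = 4*1.221 = 4.884 eV
Step 2: Convert to Joules: 4.884*1.602e-19 = 7.824e-19 J
Step 3: T_c = 7.824e-19 / 1.381e-23 = 5.666e+04 K

5.666e+04


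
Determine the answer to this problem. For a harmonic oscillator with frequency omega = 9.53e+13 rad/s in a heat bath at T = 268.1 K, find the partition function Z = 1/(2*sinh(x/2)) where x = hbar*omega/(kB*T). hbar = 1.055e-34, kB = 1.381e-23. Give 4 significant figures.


Step 1: Compute x = hbar*omega/(kB*T) = 1.055e-34*9.53e+13/(1.381e-23*268.1) = 2.716
Step 2: x/2 = 1.358
Step 3: sinh(x/2) = 1.815
Step 4: Z = 1/(2*1.815) = 0.2755

0.2755


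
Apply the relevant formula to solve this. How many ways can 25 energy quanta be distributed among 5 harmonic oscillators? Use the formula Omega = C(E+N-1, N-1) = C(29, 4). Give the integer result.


Step 1: Use binomial coefficient C(29, 4)
Step 2: Numerator = 29! / 25!
Step 3: Denominator = 4!
Step 4: Omega = 23751

23751


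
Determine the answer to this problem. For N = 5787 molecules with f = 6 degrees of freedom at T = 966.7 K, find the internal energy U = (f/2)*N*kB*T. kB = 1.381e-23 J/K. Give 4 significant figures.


Step 1: f/2 = 6/2 = 3.0
Step 2: N*kB*T = 5787*1.381e-23*966.7 = 7.726e-17
Step 3: U = 3.0 * 7.726e-17 = 2.318e-16 J

2.318e-16


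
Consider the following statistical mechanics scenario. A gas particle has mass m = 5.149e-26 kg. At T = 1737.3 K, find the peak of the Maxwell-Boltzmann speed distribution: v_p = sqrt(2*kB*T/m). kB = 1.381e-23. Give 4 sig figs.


Step 1: Numerator = 2*kB*T = 2*1.381e-23*1737.3 = 4.798e-20
Step 2: Ratio = 4.798e-20 / 5.149e-26 = 9.319e+05
Step 3: v_p = sqrt(9.319e+05) = 965.4 m/s

965.4


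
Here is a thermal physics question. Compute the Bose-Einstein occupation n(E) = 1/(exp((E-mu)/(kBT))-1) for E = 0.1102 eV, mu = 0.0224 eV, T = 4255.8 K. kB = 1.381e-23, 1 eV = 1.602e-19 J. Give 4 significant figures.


Step 1: (E - mu) = 0.0878 eV
Step 2: x = (E-mu)*eV/(kB*T) = 0.0878*1.602e-19/(1.381e-23*4255.8) = 0.2393
Step 3: exp(x) = 1.27
Step 4: n = 1/(exp(x)-1) = 3.698

3.698


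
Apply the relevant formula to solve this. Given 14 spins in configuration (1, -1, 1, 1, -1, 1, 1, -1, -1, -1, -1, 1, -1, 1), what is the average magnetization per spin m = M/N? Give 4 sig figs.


Step 1: Count up spins (+1): 7, down spins (-1): 7
Step 2: Total magnetization M = 7 - 7 = 0
Step 3: m = M/N = 0/14 = 0

0


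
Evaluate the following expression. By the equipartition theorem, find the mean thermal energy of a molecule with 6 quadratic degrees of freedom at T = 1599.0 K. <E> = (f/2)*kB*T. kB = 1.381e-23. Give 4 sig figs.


Step 1: f/2 = 6/2 = 3
Step 2: kB*T = 1.381e-23 * 1599.0 = 2.208e-20
Step 3: <E> = 3 * 2.208e-20 = 6.625e-20 J

6.625e-20


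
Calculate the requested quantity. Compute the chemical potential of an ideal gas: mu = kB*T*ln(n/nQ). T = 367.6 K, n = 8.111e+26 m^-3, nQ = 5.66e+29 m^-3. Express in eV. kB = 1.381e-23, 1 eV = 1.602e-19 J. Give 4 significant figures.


Step 1: n/nQ = 8.111e+26/5.66e+29 = 0.001433
Step 2: ln(n/nQ) = -6.548
Step 3: mu = kB*T*ln(n/nQ) = 5.077e-21*-6.548 = -3.324e-20 J
Step 4: Convert to eV: -3.324e-20/1.602e-19 = -0.2075 eV

-0.2075


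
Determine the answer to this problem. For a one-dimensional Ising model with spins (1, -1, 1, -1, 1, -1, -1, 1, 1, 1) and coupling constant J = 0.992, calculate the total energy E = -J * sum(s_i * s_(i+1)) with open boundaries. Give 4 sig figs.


Step 1: Nearest-neighbor products: -1, -1, -1, -1, -1, 1, -1, 1, 1
Step 2: Sum of products = -3
Step 3: E = -0.992 * -3 = 2.976

2.976


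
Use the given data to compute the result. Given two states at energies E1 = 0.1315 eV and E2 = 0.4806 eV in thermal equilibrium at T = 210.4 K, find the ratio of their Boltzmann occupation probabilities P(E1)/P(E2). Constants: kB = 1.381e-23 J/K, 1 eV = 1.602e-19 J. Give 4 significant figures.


Step 1: Compute energy difference dE = E1 - E2 = 0.1315 - 0.4806 = -0.3491 eV
Step 2: Convert to Joules: dE_J = -0.3491 * 1.602e-19 = -5.593e-20 J
Step 3: Compute exponent = -dE_J / (kB * T) = -(-5.593e-20) / (1.381e-23 * 210.4) = 19.25
Step 4: P(E1)/P(E2) = exp(19.25) = 2.286e+08

2.286e+08


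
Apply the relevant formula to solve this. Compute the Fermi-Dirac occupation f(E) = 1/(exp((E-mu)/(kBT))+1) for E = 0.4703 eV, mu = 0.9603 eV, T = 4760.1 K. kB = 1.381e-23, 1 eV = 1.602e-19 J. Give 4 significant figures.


Step 1: (E - mu) = 0.4703 - 0.9603 = -0.49 eV
Step 2: Convert: (E-mu)*eV = -7.85e-20 J
Step 3: x = (E-mu)*eV/(kB*T) = -1.194
Step 4: f = 1/(exp(-1.194)+1) = 0.7675

0.7675


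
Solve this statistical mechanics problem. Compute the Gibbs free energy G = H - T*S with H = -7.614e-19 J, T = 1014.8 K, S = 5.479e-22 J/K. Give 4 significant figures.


Step 1: T*S = 1014.8 * 5.479e-22 = 5.56e-19 J
Step 2: G = H - T*S = -7.614e-19 - 5.56e-19
Step 3: G = -1.317e-18 J

-1.317e-18


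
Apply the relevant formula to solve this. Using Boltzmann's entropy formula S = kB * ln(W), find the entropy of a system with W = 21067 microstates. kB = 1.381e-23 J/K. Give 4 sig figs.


Step 1: ln(W) = ln(21067) = 9.955
Step 2: S = kB * ln(W) = 1.381e-23 * 9.955
Step 3: S = 1.375e-22 J/K

1.375e-22


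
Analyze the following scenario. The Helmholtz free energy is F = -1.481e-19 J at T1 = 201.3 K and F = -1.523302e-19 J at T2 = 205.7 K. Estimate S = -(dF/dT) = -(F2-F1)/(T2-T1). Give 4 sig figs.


Step 1: dF = F2 - F1 = -1.523302e-19 - (-1.481e-19) = -4.2302e-21 J
Step 2: dT = T2 - T1 = 205.7 - 201.3 = 4.4 K
Step 3: S = -dF/dT = -(-4.2302e-21)/4.4 = 9.614e-22 J/K

9.614e-22


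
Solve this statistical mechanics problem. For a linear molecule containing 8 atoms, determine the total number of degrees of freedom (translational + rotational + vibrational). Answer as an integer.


Step 1: Translational DOF = 3
Step 2: Rotational DOF (linear) = 2
Step 3: Vibrational DOF = 3*8 - 5 = 19
Step 4: Total = 3 + 2 + 19 = 24

24


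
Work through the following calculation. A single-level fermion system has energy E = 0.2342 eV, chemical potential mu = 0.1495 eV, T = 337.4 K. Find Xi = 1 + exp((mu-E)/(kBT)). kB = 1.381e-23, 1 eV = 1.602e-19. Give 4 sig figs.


Step 1: (mu - E) = 0.1495 - 0.2342 = -0.0847 eV
Step 2: x = (mu-E)*eV/(kB*T) = -0.0847*1.602e-19/(1.381e-23*337.4) = -2.912
Step 3: exp(x) = 0.05436
Step 4: Xi = 1 + 0.05436 = 1.054

1.054


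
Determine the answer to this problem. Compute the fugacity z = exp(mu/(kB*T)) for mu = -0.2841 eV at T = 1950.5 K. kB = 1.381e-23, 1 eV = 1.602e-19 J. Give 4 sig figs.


Step 1: Convert mu to Joules: -0.2841*1.602e-19 = -4.551e-20 J
Step 2: kB*T = 1.381e-23*1950.5 = 2.694e-20 J
Step 3: mu/(kB*T) = -1.69
Step 4: z = exp(-1.69) = 0.1846

0.1846


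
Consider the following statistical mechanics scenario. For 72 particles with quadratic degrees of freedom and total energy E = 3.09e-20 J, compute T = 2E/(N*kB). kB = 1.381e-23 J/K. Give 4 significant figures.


Step 1: Numerator = 2*E = 2*3.09e-20 = 6.18e-20 J
Step 2: Denominator = N*kB = 72*1.381e-23 = 9.943e-22
Step 3: T = 6.18e-20 / 9.943e-22 = 62.15 K

62.15


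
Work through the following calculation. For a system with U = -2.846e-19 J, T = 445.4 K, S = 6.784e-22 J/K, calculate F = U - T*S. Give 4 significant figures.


Step 1: T*S = 445.4 * 6.784e-22 = 3.022e-19 J
Step 2: F = U - T*S = -2.846e-19 - 3.022e-19
Step 3: F = -5.868e-19 J

-5.868e-19


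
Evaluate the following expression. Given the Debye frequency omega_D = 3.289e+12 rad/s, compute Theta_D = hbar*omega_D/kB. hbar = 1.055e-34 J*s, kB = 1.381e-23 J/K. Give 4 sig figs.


Step 1: hbar*omega_D = 1.055e-34 * 3.289e+12 = 3.47e-22 J
Step 2: Theta_D = 3.47e-22 / 1.381e-23
Step 3: Theta_D = 25.13 K

25.13


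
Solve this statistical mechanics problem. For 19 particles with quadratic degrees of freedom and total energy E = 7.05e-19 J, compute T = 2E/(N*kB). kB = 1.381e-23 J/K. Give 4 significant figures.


Step 1: Numerator = 2*E = 2*7.05e-19 = 1.41e-18 J
Step 2: Denominator = N*kB = 19*1.381e-23 = 2.624e-22
Step 3: T = 1.41e-18 / 2.624e-22 = 5374 K

5374


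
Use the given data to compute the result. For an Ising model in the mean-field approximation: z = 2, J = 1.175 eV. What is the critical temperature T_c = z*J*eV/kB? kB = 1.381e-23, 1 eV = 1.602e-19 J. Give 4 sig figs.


Step 1: z*J = 2*1.175 = 2.35 eV
Step 2: Convert to Joules: 2.35*1.602e-19 = 3.765e-19 J
Step 3: T_c = 3.765e-19 / 1.381e-23 = 2.726e+04 K

2.726e+04


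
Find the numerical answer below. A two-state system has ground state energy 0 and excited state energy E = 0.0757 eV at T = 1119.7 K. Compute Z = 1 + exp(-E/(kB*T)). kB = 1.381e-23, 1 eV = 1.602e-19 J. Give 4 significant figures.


Step 1: Compute beta*E = E*eV/(kB*T) = 0.0757*1.602e-19/(1.381e-23*1119.7) = 0.7843
Step 2: exp(-beta*E) = exp(-0.7843) = 0.4565
Step 3: Z = 1 + 0.4565 = 1.456

1.456


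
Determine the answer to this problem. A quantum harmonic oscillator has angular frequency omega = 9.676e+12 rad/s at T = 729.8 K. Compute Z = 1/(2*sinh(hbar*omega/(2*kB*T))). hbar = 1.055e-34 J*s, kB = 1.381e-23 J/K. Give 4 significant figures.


Step 1: Compute x = hbar*omega/(kB*T) = 1.055e-34*9.676e+12/(1.381e-23*729.8) = 0.1013
Step 2: x/2 = 0.05064
Step 3: sinh(x/2) = 0.05066
Step 4: Z = 1/(2*0.05066) = 9.869

9.869


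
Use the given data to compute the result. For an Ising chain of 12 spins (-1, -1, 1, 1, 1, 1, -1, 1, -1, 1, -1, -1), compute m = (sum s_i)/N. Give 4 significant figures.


Step 1: Count up spins (+1): 6, down spins (-1): 6
Step 2: Total magnetization M = 6 - 6 = 0
Step 3: m = M/N = 0/12 = 0

0


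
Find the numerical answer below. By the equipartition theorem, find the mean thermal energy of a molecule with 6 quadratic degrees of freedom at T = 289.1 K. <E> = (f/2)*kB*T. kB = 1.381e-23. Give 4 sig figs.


Step 1: f/2 = 6/2 = 3
Step 2: kB*T = 1.381e-23 * 289.1 = 3.992e-21
Step 3: <E> = 3 * 3.992e-21 = 1.198e-20 J

1.198e-20


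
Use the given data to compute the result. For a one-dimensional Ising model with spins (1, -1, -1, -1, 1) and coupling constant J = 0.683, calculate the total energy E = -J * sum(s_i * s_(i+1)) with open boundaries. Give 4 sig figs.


Step 1: Nearest-neighbor products: -1, 1, 1, -1
Step 2: Sum of products = 0
Step 3: E = -0.683 * 0 = 0

0


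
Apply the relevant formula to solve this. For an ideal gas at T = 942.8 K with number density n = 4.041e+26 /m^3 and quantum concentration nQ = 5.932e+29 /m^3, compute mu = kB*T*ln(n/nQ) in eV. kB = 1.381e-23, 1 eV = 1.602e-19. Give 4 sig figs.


Step 1: n/nQ = 4.041e+26/5.932e+29 = 0.0006812
Step 2: ln(n/nQ) = -7.292
Step 3: mu = kB*T*ln(n/nQ) = 1.302e-20*-7.292 = -9.494e-20 J
Step 4: Convert to eV: -9.494e-20/1.602e-19 = -0.5926 eV

-0.5926


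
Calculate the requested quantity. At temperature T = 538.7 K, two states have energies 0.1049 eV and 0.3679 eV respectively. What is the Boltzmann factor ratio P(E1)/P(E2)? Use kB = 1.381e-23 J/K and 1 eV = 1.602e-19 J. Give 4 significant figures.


Step 1: Compute energy difference dE = E1 - E2 = 0.1049 - 0.3679 = -0.263 eV
Step 2: Convert to Joules: dE_J = -0.263 * 1.602e-19 = -4.213e-20 J
Step 3: Compute exponent = -dE_J / (kB * T) = -(-4.213e-20) / (1.381e-23 * 538.7) = 5.663
Step 4: P(E1)/P(E2) = exp(5.663) = 288.1

288.1


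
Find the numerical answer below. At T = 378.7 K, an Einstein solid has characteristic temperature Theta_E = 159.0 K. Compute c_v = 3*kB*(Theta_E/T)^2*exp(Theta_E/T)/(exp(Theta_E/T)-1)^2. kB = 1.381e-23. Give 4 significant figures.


Step 1: x = Theta_E/T = 159.0/378.7 = 0.4199
Step 2: x^2 = 0.1763
Step 3: exp(x) = 1.522
Step 4: c_v = 3*1.381e-23*0.1763*1.522/(1.522-1)^2 = 4.083e-23

4.083e-23


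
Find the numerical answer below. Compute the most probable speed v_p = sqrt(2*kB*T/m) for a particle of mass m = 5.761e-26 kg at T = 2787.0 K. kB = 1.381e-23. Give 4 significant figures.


Step 1: Numerator = 2*kB*T = 2*1.381e-23*2787.0 = 7.698e-20
Step 2: Ratio = 7.698e-20 / 5.761e-26 = 1.336e+06
Step 3: v_p = sqrt(1.336e+06) = 1156 m/s

1156


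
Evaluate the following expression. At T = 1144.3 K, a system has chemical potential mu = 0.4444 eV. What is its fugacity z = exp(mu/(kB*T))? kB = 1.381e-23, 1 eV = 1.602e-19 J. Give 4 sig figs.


Step 1: Convert mu to Joules: 0.4444*1.602e-19 = 7.119e-20 J
Step 2: kB*T = 1.381e-23*1144.3 = 1.58e-20 J
Step 3: mu/(kB*T) = 4.505
Step 4: z = exp(4.505) = 90.48

90.48


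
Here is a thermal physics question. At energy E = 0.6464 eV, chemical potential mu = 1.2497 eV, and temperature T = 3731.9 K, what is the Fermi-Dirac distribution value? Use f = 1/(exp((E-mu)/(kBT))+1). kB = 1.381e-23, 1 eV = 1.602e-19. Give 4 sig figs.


Step 1: (E - mu) = 0.6464 - 1.2497 = -0.6033 eV
Step 2: Convert: (E-mu)*eV = -9.665e-20 J
Step 3: x = (E-mu)*eV/(kB*T) = -1.875
Step 4: f = 1/(exp(-1.875)+1) = 0.8671

0.8671


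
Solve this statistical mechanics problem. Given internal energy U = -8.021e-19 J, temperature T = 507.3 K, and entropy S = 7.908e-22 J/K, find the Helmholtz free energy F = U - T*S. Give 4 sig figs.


Step 1: T*S = 507.3 * 7.908e-22 = 4.012e-19 J
Step 2: F = U - T*S = -8.021e-19 - 4.012e-19
Step 3: F = -1.203e-18 J

-1.203e-18


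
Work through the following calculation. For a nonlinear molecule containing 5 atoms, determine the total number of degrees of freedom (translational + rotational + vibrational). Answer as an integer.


Step 1: Translational DOF = 3
Step 2: Rotational DOF (nonlinear) = 3
Step 3: Vibrational DOF = 3*5 - 6 = 9
Step 4: Total = 3 + 3 + 9 = 15

15


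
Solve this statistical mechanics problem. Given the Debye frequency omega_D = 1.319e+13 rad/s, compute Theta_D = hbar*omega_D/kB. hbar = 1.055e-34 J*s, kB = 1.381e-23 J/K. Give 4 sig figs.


Step 1: hbar*omega_D = 1.055e-34 * 1.319e+13 = 1.392e-21 J
Step 2: Theta_D = 1.392e-21 / 1.381e-23
Step 3: Theta_D = 100.8 K

100.8


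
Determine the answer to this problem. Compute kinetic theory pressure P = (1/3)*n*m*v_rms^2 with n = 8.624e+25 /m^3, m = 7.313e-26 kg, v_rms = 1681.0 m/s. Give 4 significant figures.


Step 1: v_rms^2 = 1681.0^2 = 2.826e+06
Step 2: n*m = 8.624e+25*7.313e-26 = 6.307
Step 3: P = (1/3)*6.307*2.826e+06 = 5.94e+06 Pa

5.94e+06


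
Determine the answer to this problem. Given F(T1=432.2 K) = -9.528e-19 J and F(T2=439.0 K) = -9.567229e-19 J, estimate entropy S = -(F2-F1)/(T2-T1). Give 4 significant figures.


Step 1: dF = F2 - F1 = -9.567229e-19 - (-9.528e-19) = -3.9229e-21 J
Step 2: dT = T2 - T1 = 439.0 - 432.2 = 6.8 K
Step 3: S = -dF/dT = -(-3.9229e-21)/6.8 = 5.769e-22 J/K

5.769e-22


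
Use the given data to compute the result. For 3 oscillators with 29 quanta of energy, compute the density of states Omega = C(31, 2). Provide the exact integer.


Step 1: Use binomial coefficient C(31, 2)
Step 2: Numerator = 31! / 29!
Step 3: Denominator = 2!
Step 4: Omega = 465

465


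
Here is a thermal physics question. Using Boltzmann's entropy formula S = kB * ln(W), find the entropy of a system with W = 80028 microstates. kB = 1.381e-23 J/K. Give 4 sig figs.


Step 1: ln(W) = ln(80028) = 11.29
Step 2: S = kB * ln(W) = 1.381e-23 * 11.29
Step 3: S = 1.559e-22 J/K

1.559e-22


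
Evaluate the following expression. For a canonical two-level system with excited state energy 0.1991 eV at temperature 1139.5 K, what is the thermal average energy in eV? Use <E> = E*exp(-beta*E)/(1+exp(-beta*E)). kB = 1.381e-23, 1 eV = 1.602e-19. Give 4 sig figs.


Step 1: beta*E = 0.1991*1.602e-19/(1.381e-23*1139.5) = 2.027
Step 2: exp(-beta*E) = 0.1317
Step 3: <E> = 0.1991*0.1317/(1+0.1317) = 0.02318 eV

0.02318


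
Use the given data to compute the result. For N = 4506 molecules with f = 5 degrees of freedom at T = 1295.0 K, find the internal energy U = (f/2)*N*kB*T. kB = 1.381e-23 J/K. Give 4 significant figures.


Step 1: f/2 = 5/2 = 2.5
Step 2: N*kB*T = 4506*1.381e-23*1295.0 = 8.059e-17
Step 3: U = 2.5 * 8.059e-17 = 2.015e-16 J

2.015e-16


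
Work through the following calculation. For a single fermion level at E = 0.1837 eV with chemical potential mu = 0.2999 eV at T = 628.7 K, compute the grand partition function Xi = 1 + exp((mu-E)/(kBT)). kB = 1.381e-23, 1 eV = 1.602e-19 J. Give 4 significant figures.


Step 1: (mu - E) = 0.2999 - 0.1837 = 0.1162 eV
Step 2: x = (mu-E)*eV/(kB*T) = 0.1162*1.602e-19/(1.381e-23*628.7) = 2.144
Step 3: exp(x) = 8.534
Step 4: Xi = 1 + 8.534 = 9.534

9.534


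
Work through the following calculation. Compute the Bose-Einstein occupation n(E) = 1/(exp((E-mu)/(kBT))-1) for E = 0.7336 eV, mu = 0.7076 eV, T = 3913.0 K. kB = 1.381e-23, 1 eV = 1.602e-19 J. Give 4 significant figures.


Step 1: (E - mu) = 0.026 eV
Step 2: x = (E-mu)*eV/(kB*T) = 0.026*1.602e-19/(1.381e-23*3913.0) = 0.07708
Step 3: exp(x) = 1.08
Step 4: n = 1/(exp(x)-1) = 12.48

12.48


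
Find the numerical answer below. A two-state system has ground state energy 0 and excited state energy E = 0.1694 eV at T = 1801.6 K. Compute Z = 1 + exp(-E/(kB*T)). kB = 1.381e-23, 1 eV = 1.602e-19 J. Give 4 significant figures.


Step 1: Compute beta*E = E*eV/(kB*T) = 0.1694*1.602e-19/(1.381e-23*1801.6) = 1.091
Step 2: exp(-beta*E) = exp(-1.091) = 0.336
Step 3: Z = 1 + 0.336 = 1.336

1.336


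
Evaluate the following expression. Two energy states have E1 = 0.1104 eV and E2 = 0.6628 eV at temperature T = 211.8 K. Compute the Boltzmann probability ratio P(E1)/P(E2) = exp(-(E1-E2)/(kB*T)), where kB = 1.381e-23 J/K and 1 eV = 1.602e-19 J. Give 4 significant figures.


Step 1: Compute energy difference dE = E1 - E2 = 0.1104 - 0.6628 = -0.5524 eV
Step 2: Convert to Joules: dE_J = -0.5524 * 1.602e-19 = -8.849e-20 J
Step 3: Compute exponent = -dE_J / (kB * T) = -(-8.849e-20) / (1.381e-23 * 211.8) = 30.25
Step 4: P(E1)/P(E2) = exp(30.25) = 1.379e+13

1.379e+13


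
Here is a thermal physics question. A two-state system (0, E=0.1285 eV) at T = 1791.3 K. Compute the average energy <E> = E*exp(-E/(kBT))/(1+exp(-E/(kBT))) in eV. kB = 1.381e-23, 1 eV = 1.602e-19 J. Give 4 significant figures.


Step 1: beta*E = 0.1285*1.602e-19/(1.381e-23*1791.3) = 0.8322
Step 2: exp(-beta*E) = 0.4351
Step 3: <E> = 0.1285*0.4351/(1+0.4351) = 0.03896 eV

0.03896


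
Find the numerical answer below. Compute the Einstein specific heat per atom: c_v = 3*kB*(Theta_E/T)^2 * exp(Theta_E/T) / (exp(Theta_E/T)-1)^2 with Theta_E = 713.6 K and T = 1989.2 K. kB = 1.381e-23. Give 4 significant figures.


Step 1: x = Theta_E/T = 713.6/1989.2 = 0.3587
Step 2: x^2 = 0.1287
Step 3: exp(x) = 1.432
Step 4: c_v = 3*1.381e-23*0.1287*1.432/(1.432-1)^2 = 4.099e-23

4.099e-23


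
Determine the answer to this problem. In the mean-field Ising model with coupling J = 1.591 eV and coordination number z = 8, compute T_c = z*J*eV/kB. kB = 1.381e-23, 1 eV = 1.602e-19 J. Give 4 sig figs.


Step 1: z*J = 8*1.591 = 12.73 eV
Step 2: Convert to Joules: 12.73*1.602e-19 = 2.039e-18 J
Step 3: T_c = 2.039e-18 / 1.381e-23 = 1.476e+05 K

1.476e+05


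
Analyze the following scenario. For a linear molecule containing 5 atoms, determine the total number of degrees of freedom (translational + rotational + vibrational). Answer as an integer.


Step 1: Translational DOF = 3
Step 2: Rotational DOF (linear) = 2
Step 3: Vibrational DOF = 3*5 - 5 = 10
Step 4: Total = 3 + 2 + 10 = 15

15


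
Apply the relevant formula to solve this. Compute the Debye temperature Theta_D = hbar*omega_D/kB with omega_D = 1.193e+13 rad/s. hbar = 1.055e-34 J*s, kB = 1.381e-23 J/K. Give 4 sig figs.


Step 1: hbar*omega_D = 1.055e-34 * 1.193e+13 = 1.259e-21 J
Step 2: Theta_D = 1.259e-21 / 1.381e-23
Step 3: Theta_D = 91.14 K

91.14


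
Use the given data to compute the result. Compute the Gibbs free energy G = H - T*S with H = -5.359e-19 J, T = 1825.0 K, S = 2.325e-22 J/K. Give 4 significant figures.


Step 1: T*S = 1825.0 * 2.325e-22 = 4.243e-19 J
Step 2: G = H - T*S = -5.359e-19 - 4.243e-19
Step 3: G = -9.602e-19 J

-9.602e-19


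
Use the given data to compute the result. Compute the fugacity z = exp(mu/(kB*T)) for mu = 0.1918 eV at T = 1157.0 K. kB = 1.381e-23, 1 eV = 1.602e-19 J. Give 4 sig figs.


Step 1: Convert mu to Joules: 0.1918*1.602e-19 = 3.073e-20 J
Step 2: kB*T = 1.381e-23*1157.0 = 1.598e-20 J
Step 3: mu/(kB*T) = 1.923
Step 4: z = exp(1.923) = 6.842

6.842


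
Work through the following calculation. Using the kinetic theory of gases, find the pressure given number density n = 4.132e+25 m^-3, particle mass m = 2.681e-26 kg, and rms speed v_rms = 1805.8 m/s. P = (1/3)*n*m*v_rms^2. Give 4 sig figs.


Step 1: v_rms^2 = 1805.8^2 = 3.261e+06
Step 2: n*m = 4.132e+25*2.681e-26 = 1.108
Step 3: P = (1/3)*1.108*3.261e+06 = 1.204e+06 Pa

1.204e+06


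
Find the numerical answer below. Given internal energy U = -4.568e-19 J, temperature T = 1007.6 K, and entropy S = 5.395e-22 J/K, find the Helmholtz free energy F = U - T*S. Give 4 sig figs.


Step 1: T*S = 1007.6 * 5.395e-22 = 5.436e-19 J
Step 2: F = U - T*S = -4.568e-19 - 5.436e-19
Step 3: F = -1e-18 J

-1e-18


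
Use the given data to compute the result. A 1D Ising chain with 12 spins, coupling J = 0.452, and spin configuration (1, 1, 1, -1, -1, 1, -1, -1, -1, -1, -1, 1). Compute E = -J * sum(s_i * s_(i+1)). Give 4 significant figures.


Step 1: Nearest-neighbor products: 1, 1, -1, 1, -1, -1, 1, 1, 1, 1, -1
Step 2: Sum of products = 3
Step 3: E = -0.452 * 3 = -1.356

-1.356


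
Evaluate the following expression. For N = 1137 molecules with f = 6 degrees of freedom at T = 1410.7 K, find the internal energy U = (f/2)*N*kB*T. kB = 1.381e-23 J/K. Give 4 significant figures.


Step 1: f/2 = 6/2 = 3.0
Step 2: N*kB*T = 1137*1.381e-23*1410.7 = 2.215e-17
Step 3: U = 3.0 * 2.215e-17 = 6.645e-17 J

6.645e-17


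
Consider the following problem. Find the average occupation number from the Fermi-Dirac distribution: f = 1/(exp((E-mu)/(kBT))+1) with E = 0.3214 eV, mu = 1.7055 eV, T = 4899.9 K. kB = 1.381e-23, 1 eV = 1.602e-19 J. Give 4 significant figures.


Step 1: (E - mu) = 0.3214 - 1.7055 = -1.384 eV
Step 2: Convert: (E-mu)*eV = -2.217e-19 J
Step 3: x = (E-mu)*eV/(kB*T) = -3.277
Step 4: f = 1/(exp(-3.277)+1) = 0.9636

0.9636


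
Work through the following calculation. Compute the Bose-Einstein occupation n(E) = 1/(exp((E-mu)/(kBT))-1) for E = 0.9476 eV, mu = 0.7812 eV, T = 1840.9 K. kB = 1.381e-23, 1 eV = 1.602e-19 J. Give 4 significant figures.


Step 1: (E - mu) = 0.1664 eV
Step 2: x = (E-mu)*eV/(kB*T) = 0.1664*1.602e-19/(1.381e-23*1840.9) = 1.049
Step 3: exp(x) = 2.854
Step 4: n = 1/(exp(x)-1) = 0.5395

0.5395
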